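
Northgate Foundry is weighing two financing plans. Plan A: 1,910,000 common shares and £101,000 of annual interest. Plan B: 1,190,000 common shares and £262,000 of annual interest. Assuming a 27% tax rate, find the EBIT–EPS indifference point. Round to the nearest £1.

Set EPS_A = EPS_B: (EBIT − £101,000)(1 − 0.27) ÷ 1,910,000 = (EBIT − £262,000)(1 − 0.27) ÷ 1,190,000.
Cancelling (1 − t) and cross-multiplying: 1,190,000·(EBIT − 101,000) = 1,910,000·(EBIT − 262,000).
Solving, EBIT = (262,000·1,910,000 − 101,000·1,190,000) / (1,910,000 − 1,190,000) = 380,230,000,000 / 720,000 = 528,097.22.

£528,097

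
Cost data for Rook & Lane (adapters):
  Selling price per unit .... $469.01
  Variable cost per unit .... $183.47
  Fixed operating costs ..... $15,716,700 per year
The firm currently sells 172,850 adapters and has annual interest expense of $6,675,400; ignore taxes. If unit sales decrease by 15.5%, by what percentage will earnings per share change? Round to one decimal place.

At 172,850 units, contribution = 172,850 × $285.54 = $49,355,589.00.
Operating income = contribution − fixed costs = $49,355,589.00 − $15,716,700 = $33,638,889.00.
Interest = $6,675,400.00, so EBIT − I = $26,963,489.00.
Degree of combined leverage = contribution ÷ (EBIT − I) = $49,355,589.00 ÷ $26,963,489.00 = 1.8305.
%ΔEPS = DCL × %ΔSales = 1.8305 × -15.5% = -28.4%.

-28.4%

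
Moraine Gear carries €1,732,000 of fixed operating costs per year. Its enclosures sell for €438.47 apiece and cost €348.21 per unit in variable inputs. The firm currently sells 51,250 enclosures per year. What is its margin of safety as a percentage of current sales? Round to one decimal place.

62.6%

Contribution margin per unit = €438.47 − €348.21 = €90.26. Break-even units = €1,732,000 ÷ €90.26 = 19,189.01; break-even revenue = 19,189.01 × €438.47 = €8,413,805.01.
Actual sales revenue = 51,250 × €438.47 = €22,471,587.50.
Margin of safety = (€22,471,587.50 − €8,413,805.01) ÷ €22,471,587.50 = 62.6%.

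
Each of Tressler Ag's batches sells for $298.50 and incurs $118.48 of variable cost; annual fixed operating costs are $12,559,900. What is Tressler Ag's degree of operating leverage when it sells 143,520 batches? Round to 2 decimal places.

1.95

Contribution at this volume is 143,520 × $180.02 = $25,836,470.40.
Subtracting fixed costs: EBIT = $25,836,470.40 − $12,559,900 = $13,276,570.40.
Degree of operating leverage = $25,836,470.40 / $13,276,570.40 = 1.9460.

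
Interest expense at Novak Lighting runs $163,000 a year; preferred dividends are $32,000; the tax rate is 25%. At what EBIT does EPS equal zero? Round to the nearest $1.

$205,667

Grossing the preferred dividend up to pre-tax terms: $32,000 / (1 − 0.25) = $42,666.67.
EPS = 0 when EBIT covers interest plus the pre-tax preferred burden: $163,000 + $42,666.67 = $205,666.67.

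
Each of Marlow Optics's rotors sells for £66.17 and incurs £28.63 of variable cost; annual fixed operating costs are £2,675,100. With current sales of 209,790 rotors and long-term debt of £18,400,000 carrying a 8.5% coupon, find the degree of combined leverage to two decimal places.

2.17

At 209,790 units, contribution = 209,790 × £37.54 = £7,875,516.60.
Subtracting fixed costs: EBIT = £7,875,516.60 − £2,675,100 = £5,200,416.60. Interest = £1,564,000.00.
DOL = £7,875,516.60 ÷ £5,200,416.60 = 1.5144; DFL = £5,200,416.60 ÷ £3,636,416.60 = 1.4301.
Combined leverage = 1.5144 × 1.4301 = 2.1657.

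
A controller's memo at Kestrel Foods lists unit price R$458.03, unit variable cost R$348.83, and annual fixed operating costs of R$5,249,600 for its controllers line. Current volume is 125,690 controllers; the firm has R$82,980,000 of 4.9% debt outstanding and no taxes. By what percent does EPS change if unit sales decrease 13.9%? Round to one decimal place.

Total contribution margin = 125,690 × R$109.20 = R$13,725,348.00.
EBIT = R$13,725,348.00 − R$5,249,600 = R$8,475,748.00.
After interest of R$4,066,020.00, pre-tax earnings = R$4,409,728.00.
Degree of combined leverage = contribution ÷ (EBIT − I) = R$13,725,348.00 ÷ R$4,409,728.00 = 3.1125.
%ΔEPS = DCL × %ΔSales = 3.1125 × -13.9% = -43.3%.

-43.3%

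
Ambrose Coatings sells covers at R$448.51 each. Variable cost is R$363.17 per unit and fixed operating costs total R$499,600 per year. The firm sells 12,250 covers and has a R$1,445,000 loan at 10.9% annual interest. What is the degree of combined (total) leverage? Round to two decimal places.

2.69

At 12,250 units, contribution = 12,250 × R$85.34 = R$1,045,415.00.
EBIT = R$1,045,415.00 − R$499,600 = R$545,815.00. Interest = R$157,505.00.
DOL = R$1,045,415.00 ÷ R$545,815.00 = 1.9153; DFL = R$545,815.00 ÷ R$388,310.00 = 1.4056.
Combined leverage = 1.9153 × 1.4056 = 2.6921.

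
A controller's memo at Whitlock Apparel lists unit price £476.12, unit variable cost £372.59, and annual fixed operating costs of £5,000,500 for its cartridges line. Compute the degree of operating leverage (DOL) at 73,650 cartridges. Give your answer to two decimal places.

2.91

At 73,650 units, contribution = 73,650 × £103.53 = £7,624,984.50.
Subtracting fixed costs: EBIT = £7,624,984.50 − £5,000,500 = £2,624,484.50.
So DOL = total CM / EBIT = £7,624,984.50 / £2,624,484.50 = 2.9053.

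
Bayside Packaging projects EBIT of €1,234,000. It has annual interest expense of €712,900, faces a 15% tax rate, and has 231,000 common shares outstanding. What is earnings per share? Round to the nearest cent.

€1.92

Interest = €712,900.00, so EBT = €1,234,000 − €712,900.00 = €521,100.00.
Net income = €521,100.00 × (1 − 0.15) = €442,935.00.
EPS = €442,935.00 ÷ 231,000 = €1.92.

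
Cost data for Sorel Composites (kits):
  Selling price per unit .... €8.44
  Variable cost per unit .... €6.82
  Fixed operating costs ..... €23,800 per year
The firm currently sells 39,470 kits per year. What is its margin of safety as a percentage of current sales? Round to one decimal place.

62.8%

Unit CM = price − variable cost = €8.44 − €6.82 = €1.62. Break-even units = €23,800 ÷ €1.62 = 14,691.36; break-even revenue = 14,691.36 × €8.44 = €123,995.06.
Actual sales revenue = 39,470 × €8.44 = €333,126.80.
Margin of safety = (€333,126.80 − €123,995.06) ÷ €333,126.80 = 62.8%.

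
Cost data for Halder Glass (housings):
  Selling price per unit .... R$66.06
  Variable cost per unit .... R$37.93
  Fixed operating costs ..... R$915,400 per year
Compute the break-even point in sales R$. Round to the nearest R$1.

CM per unit = R$66.06 − R$37.93 = R$28.13; CM ratio = R$28.13 / R$66.06 = 0.4258.
Break-even revenue = fixed costs × price ÷ CM = R$915,400 × R$66.06 ÷ R$28.13 = R$2,149,709.

R$2,149,709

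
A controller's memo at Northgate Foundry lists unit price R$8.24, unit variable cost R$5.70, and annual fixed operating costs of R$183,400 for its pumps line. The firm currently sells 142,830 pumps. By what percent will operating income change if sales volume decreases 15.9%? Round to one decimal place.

Total contribution margin = 142,830 × R$2.54 = R$362,788.20.
EBIT = R$362,788.20 − R$183,400 = R$179,388.20.
So DOL = total CM / EBIT = R$362,788.20 / R$179,388.20 = 2.0224.
So EBIT moves 2.0224 × (-15.9%) = -32.2%.

-32.2%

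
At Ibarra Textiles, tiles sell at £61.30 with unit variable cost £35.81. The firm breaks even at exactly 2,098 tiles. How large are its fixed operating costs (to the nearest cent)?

Unit CM = price − variable cost = £61.30 − £35.81 = £25.49.
Fixed costs = break-even units × CM = 2,098 × £25.49 = £53,478.02.

£53,478.02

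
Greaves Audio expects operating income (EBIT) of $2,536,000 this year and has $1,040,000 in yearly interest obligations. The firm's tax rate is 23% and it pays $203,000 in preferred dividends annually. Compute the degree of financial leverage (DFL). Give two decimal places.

2.06

Annual interest charges come to $1,040,000.00.
Preferred dividends grossed up pre-tax: $203,000 / (1 − 0.23) = $263,636.36.
DFL = EBIT ÷ [EBIT − I − D_p/(1−t)] = $2,536,000 ÷ [$2,536,000 − $1,040,000.00 − $263,636.36] = $2,536,000 ÷ $1,232,363.64 = 2.0578.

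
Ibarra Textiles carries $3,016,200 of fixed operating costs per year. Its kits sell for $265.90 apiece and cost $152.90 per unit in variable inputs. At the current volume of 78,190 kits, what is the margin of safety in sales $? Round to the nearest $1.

Contribution margin per unit = $265.90 − $152.90 = $113.00. Break-even units = $3,016,200 ÷ $113.00 = 26,692.04; break-even revenue = 26,692.04 × $265.90 = $7,097,412.21.
Actual sales revenue = 78,190 × $265.90 = $20,790,721.00.
Margin of safety = $20,790,721.00 − $7,097,412.21 = $13,693,309.

$13,693,309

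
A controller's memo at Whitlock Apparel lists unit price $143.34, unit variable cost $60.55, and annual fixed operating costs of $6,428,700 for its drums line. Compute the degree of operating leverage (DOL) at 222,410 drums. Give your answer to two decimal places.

1.54

Contribution at this volume is 222,410 × $82.79 = $18,413,323.90.
Operating income = contribution − fixed costs = $18,413,323.90 − $6,428,700 = $11,984,623.90.
DOL = contribution ÷ EBIT = $18,413,323.90 ÷ $11,984,623.90 = 1.5364.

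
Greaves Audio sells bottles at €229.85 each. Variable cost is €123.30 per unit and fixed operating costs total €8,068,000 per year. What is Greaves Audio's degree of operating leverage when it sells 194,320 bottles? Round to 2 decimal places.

1.64

Total contribution margin = 194,320 × €106.55 = €20,704,796.00.
EBIT = €20,704,796.00 − €8,068,000 = €12,636,796.00.
So DOL = total CM / EBIT = €20,704,796.00 / €12,636,796.00 = 1.6385.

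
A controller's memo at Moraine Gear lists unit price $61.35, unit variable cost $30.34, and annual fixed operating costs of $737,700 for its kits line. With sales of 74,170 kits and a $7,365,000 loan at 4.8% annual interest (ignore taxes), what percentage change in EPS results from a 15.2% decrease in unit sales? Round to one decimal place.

-28.9%

Total contribution margin = 74,170 × $31.01 = $2,300,011.70.
Subtracting fixed costs: EBIT = $2,300,011.70 − $737,700 = $1,562,311.70.
Interest = $353,520.00, so EBIT − I = $1,208,791.70.
Degree of combined leverage = contribution ÷ (EBIT − I) = $2,300,011.70 ÷ $1,208,791.70 = 1.9027.
EPS therefore changes by 1.9027 × (-15.2%) = -28.9%.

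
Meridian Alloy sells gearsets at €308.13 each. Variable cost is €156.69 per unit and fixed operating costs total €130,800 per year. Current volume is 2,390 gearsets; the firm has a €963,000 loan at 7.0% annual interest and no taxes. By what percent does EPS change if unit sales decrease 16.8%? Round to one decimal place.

Total contribution margin = 2,390 × €151.44 = €361,941.60.
Subtracting fixed costs: EBIT = €361,941.60 − €130,800 = €231,141.60.
Interest = €67,410.00, so EBIT − I = €163,731.60.
DCL = total CM / (EBIT − I) = €361,941.60 / €163,731.60 = 2.2106.
EPS therefore changes by 2.2106 × (-16.8%) = -37.1%.

-37.1%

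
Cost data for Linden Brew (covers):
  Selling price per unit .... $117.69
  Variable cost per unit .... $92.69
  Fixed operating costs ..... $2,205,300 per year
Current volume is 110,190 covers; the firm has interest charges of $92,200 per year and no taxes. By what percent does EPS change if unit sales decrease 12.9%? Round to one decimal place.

-77.7%

Total contribution margin = 110,190 × $25.00 = $2,754,750.00.
Operating income = contribution − fixed costs = $2,754,750.00 − $2,205,300 = $549,450.00.
After interest of $92,200.00, pre-tax earnings = $457,250.00.
DCL = total CM / (EBIT − I) = $2,754,750.00 / $457,250.00 = 6.0246.
%ΔEPS = DCL × %ΔSales = 6.0246 × -12.9% = -77.7%.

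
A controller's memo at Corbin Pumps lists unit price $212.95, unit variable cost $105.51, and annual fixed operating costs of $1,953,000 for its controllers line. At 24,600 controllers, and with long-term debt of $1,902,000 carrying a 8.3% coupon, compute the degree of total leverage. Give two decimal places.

4.97

Contribution at this volume is 24,600 × $107.44 = $2,643,024.00.
EBIT = $2,643,024.00 − $1,953,000 = $690,024.00. Interest = $157,866.00.
DOL = $2,643,024.00 ÷ $690,024.00 = 3.8303; DFL = $690,024.00 ÷ $532,158.00 = 1.2967.
Combined leverage = 3.8303 × 1.2967 = 4.9668.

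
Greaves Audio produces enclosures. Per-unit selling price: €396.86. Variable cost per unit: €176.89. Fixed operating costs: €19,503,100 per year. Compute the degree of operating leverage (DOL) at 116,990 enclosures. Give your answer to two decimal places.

4.13

At 116,990 units, contribution = 116,990 × €219.97 = €25,734,290.30.
Operating income = contribution − fixed costs = €25,734,290.30 − €19,503,100 = €6,231,190.30.
DOL = contribution ÷ EBIT = €25,734,290.30 ÷ €6,231,190.30 = 4.1299.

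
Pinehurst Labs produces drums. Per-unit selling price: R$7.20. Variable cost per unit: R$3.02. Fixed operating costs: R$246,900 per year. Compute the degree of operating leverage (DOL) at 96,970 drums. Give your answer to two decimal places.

Contribution at this volume is 96,970 × R$4.18 = R$405,334.60.
Subtracting fixed costs: EBIT = R$405,334.60 − R$246,900 = R$158,434.60.
DOL = contribution ÷ EBIT = R$405,334.60 ÷ R$158,434.60 = 2.5584.

2.56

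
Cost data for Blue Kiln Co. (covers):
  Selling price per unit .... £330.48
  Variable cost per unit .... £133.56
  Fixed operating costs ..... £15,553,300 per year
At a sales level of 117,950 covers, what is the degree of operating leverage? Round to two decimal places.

3.03

Contribution at this volume is 117,950 × £196.92 = £23,226,714.00.
EBIT = £23,226,714.00 − £15,553,300 = £7,673,414.00.
Degree of operating leverage = £23,226,714.00 / £7,673,414.00 = 3.0269.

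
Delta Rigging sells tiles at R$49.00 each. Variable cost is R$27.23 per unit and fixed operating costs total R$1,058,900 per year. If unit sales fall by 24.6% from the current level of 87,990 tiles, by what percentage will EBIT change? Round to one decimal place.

-55.0%

Total contribution margin = 87,990 × R$21.77 = R$1,915,542.30.
EBIT = R$1,915,542.30 − R$1,058,900 = R$856,642.30.
So DOL = total CM / EBIT = R$1,915,542.30 / R$856,642.30 = 2.2361.
%ΔEBIT = DOL × %ΔSales = 2.2361 × -24.6% = -55.0%.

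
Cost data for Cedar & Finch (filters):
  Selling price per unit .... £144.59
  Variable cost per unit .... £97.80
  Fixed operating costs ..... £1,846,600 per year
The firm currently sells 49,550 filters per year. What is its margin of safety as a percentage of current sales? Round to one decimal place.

Contribution margin per unit = £144.59 − £97.80 = £46.79. Break-even units = £1,846,600 ÷ £46.79 = 39,465.70; break-even revenue = 39,465.70 × £144.59 = £5,706,345.24.
Actual sales revenue = 49,550 × £144.59 = £7,164,434.50.
Margin of safety = (£7,164,434.50 − £5,706,345.24) ÷ £7,164,434.50 = 20.4%.

20.4%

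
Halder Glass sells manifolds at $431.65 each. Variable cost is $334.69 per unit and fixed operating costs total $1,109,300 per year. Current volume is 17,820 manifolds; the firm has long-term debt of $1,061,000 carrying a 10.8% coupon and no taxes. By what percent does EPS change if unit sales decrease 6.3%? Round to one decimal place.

Contribution at this volume is 17,820 × $96.96 = $1,727,827.20.
Operating income = contribution − fixed costs = $1,727,827.20 − $1,109,300 = $618,527.20.
After interest of $114,588.00, pre-tax earnings = $503,939.20.
Degree of combined leverage = contribution ÷ (EBIT − I) = $1,727,827.20 ÷ $503,939.20 = 3.4286.
EPS therefore changes by 3.4286 × (-6.3%) = -21.6%.

-21.6%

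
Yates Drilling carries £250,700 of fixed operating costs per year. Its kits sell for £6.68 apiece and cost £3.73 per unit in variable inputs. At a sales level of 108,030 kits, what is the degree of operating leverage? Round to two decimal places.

4.69

At 108,030 units, contribution = 108,030 × £2.95 = £318,688.50.
EBIT = £318,688.50 − £250,700 = £67,988.50.
Degree of operating leverage = £318,688.50 / £67,988.50 = 4.6874.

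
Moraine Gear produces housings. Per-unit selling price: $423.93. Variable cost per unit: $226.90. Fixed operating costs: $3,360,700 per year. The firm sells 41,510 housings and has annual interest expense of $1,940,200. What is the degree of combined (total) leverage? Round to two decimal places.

At 41,510 units, contribution = 41,510 × $197.03 = $8,178,715.30.
Operating income = contribution − fixed costs = $8,178,715.30 − $3,360,700 = $4,818,015.30. Interest = $1,940,200.00, so EBIT − I = $2,877,815.30.
Degree of total leverage = total CM / (EBIT − interest) = $8,178,715.30 / $2,877,815.30 = 2.8420.

2.84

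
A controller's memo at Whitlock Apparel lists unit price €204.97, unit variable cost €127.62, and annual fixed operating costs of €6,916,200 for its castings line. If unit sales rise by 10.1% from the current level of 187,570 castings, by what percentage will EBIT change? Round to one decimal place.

Total contribution margin = 187,570 × €77.35 = €14,508,539.50.
EBIT = €14,508,539.50 − €6,916,200 = €7,592,339.50.
So DOL = total CM / EBIT = €14,508,539.50 / €7,592,339.50 = 1.9109.
Operating income changes by 1.9109 × +10.1% = +19.3%.

+19.3%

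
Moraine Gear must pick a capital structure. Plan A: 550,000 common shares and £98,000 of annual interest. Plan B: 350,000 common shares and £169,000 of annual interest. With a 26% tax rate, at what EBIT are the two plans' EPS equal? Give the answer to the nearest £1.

£293,250

Set EPS_A = EPS_B: (EBIT − £98,000)(1 − 0.26) ÷ 550,000 = (EBIT − £169,000)(1 − 0.26) ÷ 350,000.
The (1 − t) factor cancels: (EBIT − 98,000) × 350,000 = (EBIT − 169,000) × 550,000.
Solving, EBIT = (169,000·550,000 − 98,000·350,000) / (550,000 − 350,000) = 58,650,000,000 / 200,000 = 293,250.00.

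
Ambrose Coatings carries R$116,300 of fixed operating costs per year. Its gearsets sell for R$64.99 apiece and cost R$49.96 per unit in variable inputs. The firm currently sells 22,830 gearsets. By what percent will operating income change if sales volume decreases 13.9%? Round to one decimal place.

At 22,830 units, contribution = 22,830 × R$15.03 = R$343,134.90.
Operating income = contribution − fixed costs = R$343,134.90 − R$116,300 = R$226,834.90.
So DOL = total CM / EBIT = R$343,134.90 / R$226,834.90 = 1.5127.
So EBIT moves 1.5127 × (-13.9%) = -21.0%.

-21.0%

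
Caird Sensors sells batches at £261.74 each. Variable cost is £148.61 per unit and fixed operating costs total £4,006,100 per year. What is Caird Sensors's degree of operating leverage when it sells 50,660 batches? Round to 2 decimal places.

Total contribution margin = 50,660 × £113.13 = £5,731,165.80.
Subtracting fixed costs: EBIT = £5,731,165.80 − £4,006,100 = £1,725,065.80.
DOL = contribution ÷ EBIT = £5,731,165.80 ÷ £1,725,065.80 = 3.3223.

3.32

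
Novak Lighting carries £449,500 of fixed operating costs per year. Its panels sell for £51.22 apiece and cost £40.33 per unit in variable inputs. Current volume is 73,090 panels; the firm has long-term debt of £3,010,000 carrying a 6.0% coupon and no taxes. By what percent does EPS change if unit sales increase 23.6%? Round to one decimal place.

+113.3%

At 73,090 units, contribution = 73,090 × £10.89 = £795,950.10.
Operating income = contribution − fixed costs = £795,950.10 − £449,500 = £346,450.10.
After interest of £180,600.00, pre-tax earnings = £165,850.10.
DCL = total CM / (EBIT − I) = £795,950.10 / £165,850.10 = 4.7992.
EPS therefore changes by 4.7992 × (+23.6%) = +113.3%.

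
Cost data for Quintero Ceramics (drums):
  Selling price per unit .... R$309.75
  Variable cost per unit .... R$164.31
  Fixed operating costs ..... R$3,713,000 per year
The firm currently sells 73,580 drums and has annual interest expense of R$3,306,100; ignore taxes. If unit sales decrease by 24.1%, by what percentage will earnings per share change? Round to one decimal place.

Contribution at this volume is 73,580 × R$145.44 = R$10,701,475.20.
Subtracting fixed costs: EBIT = R$10,701,475.20 − R$3,713,000 = R$6,988,475.20.
Interest = R$3,306,100.00, so EBIT − I = R$3,682,375.20.
Degree of combined leverage = contribution ÷ (EBIT − I) = R$10,701,475.20 ÷ R$3,682,375.20 = 2.9061.
%ΔEPS = DCL × %ΔSales = 2.9061 × -24.1% = -70.0%.

-70.0%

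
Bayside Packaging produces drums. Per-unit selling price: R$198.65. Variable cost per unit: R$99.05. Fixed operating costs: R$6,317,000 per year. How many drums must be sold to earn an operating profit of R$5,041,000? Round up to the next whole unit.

Contribution margin per unit = R$198.65 − R$99.05 = R$99.60.
Need Q such that Q × R$99.60 − R$6,317,000 = R$5,041,000, i.e. Q = R$11,358,000 / R$99.60 = 114,036.14 → 114,037.

114,037 drums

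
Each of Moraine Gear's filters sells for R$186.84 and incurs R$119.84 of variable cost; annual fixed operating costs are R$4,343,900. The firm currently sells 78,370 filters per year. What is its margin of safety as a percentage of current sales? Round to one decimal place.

Contribution margin per unit = R$186.84 − R$119.84 = R$67.00. Break-even units = R$4,343,900 ÷ R$67.00 = 64,834.33; break-even revenue = 64,834.33 × R$186.84 = R$12,113,645.91.
Current sales = 78,370 × R$186.84 = R$14,642,650.80.
Margin of safety = (R$14,642,650.80 − R$12,113,645.91) ÷ R$14,642,650.80 = 17.3%.

17.3%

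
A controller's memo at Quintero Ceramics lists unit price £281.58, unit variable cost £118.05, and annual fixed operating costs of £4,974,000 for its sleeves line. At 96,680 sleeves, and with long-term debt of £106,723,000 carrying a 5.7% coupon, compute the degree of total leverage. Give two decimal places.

3.33

Total contribution margin = 96,680 × £163.53 = £15,810,080.40.
EBIT = £15,810,080.40 − £4,974,000 = £10,836,080.40. Interest = £6,083,211.00, so EBIT − I = £4,752,869.40.
DCL = contribution ÷ (EBIT − I) = £15,810,080.40 ÷ £4,752,869.40 = 3.3264.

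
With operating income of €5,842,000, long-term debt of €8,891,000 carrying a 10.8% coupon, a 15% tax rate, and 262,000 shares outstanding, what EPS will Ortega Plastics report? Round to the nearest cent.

Interest = €960,228.00, so EBT = €5,842,000 − €960,228.00 = €4,881,772.00.
After tax at 15%: net income = €4,881,772.00 × 0.85 = €4,149,506.20.
EPS = €4,149,506.20 ÷ 262,000 = €15.84.

€15.84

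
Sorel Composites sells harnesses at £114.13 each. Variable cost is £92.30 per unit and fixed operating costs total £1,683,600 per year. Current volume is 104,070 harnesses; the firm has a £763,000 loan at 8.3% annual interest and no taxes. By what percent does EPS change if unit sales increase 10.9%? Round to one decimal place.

+47.2%

At 104,070 units, contribution = 104,070 × £21.83 = £2,271,848.10.
Operating income = contribution − fixed costs = £2,271,848.10 − £1,683,600 = £588,248.10.
Interest = £63,329.00, so EBIT − I = £524,919.10.
DCL = total CM / (EBIT − I) = £2,271,848.10 / £524,919.10 = 4.3280.
%ΔEPS = DCL × %ΔSales = 4.3280 × +10.9% = +47.2%.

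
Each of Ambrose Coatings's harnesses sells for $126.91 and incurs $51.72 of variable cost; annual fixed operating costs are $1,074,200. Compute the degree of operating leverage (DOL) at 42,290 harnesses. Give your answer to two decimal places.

Total contribution margin = 42,290 × $75.19 = $3,179,785.10.
Operating income = contribution − fixed costs = $3,179,785.10 − $1,074,200 = $2,105,585.10.
So DOL = total CM / EBIT = $3,179,785.10 / $2,105,585.10 = 1.5102.

1.51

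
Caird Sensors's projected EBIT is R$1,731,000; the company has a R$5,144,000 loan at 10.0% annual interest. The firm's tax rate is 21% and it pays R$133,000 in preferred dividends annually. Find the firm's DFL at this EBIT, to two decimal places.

Interest = R$514,400.00.
Pre-tax preferred-dividend burden = R$133,000 ÷ (1 − 0.21) = R$168,354.43.
DFL = EBIT ÷ [EBIT − I − D_p/(1−t)] = R$1,731,000 ÷ [R$1,731,000 − R$514,400.00 − R$168,354.43] = R$1,731,000 ÷ R$1,048,245.57 = 1.6513.

1.65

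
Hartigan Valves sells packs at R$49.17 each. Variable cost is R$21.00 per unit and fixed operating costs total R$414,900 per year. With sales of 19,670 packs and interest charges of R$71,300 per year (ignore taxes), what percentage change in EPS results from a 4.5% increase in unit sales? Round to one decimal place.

Contribution at this volume is 19,670 × R$28.17 = R$554,103.90.
EBIT = R$554,103.90 − R$414,900 = R$139,203.90.
After interest of R$71,300.00, pre-tax earnings = R$67,903.90.
Degree of combined leverage = contribution ÷ (EBIT − I) = R$554,103.90 ÷ R$67,903.90 = 8.1601.
EPS therefore changes by 8.1601 × (+4.5%) = +36.7%.

+36.7%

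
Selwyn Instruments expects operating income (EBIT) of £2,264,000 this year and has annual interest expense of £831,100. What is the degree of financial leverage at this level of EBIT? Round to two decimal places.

Annual interest charges come to £831,100.00.
DFL = EBIT ÷ (EBIT − I) = £2,264,000 ÷ (£2,264,000 − £831,100.00) = £2,264,000 ÷ £1,432,900.00 = 1.5800.

1.58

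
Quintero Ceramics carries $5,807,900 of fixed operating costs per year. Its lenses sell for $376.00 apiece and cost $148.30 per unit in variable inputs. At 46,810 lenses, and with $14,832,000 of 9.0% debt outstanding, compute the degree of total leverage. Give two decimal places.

Total contribution margin = 46,810 × $227.70 = $10,658,637.00.
EBIT = $10,658,637.00 − $5,807,900 = $4,850,737.00. Interest = $1,334,880.00.
DOL = $10,658,637.00 ÷ $4,850,737.00 = 2.1973; DFL = $4,850,737.00 ÷ $3,515,857.00 = 1.3797.
Combined leverage = 2.1973 × 1.3797 = 3.0316.

3.03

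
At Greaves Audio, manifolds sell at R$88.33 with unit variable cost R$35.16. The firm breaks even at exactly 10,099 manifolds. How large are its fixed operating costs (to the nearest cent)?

R$536,963.83

Unit CM = price − variable cost = R$88.33 − R$35.16 = R$53.17.
Since BE = FC / CM, FC = 10,099 × R$53.17 = R$536,963.83.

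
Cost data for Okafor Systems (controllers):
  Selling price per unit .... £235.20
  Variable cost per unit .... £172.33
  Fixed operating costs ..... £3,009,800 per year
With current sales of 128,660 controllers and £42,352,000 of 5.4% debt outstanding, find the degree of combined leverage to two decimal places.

Total contribution margin = 128,660 × £62.87 = £8,088,854.20.
EBIT = £8,088,854.20 − £3,009,800 = £5,079,054.20. Interest = £2,287,008.00, so EBIT − I = £2,792,046.20.
Degree of total leverage = total CM / (EBIT − interest) = £8,088,854.20 / £2,792,046.20 = 2.8971.

2.90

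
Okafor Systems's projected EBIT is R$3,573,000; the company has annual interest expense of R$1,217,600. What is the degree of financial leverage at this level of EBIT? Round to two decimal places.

1.52

Interest = R$1,217,600.00.
Degree of financial leverage = EBIT / (EBIT − interest) = R$3,573,000 / R$2,355,400.00 = 1.5169.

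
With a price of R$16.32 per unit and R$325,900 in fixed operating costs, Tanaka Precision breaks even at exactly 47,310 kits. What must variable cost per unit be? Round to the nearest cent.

Contribution per unit must be FC / Q = R$325,900 / 47,310 = R$6.8886.
Variable cost per unit = R$16.32 − R$6.8886 = R$9.43.

R$9.43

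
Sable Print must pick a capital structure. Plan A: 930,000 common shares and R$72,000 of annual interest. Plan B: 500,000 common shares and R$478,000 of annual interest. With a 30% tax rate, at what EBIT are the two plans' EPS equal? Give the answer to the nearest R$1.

R$950,093

Set EPS_A = EPS_B: (EBIT − R$72,000)(1 − 0.30) ÷ 930,000 = (EBIT − R$478,000)(1 − 0.30) ÷ 500,000.
Cancelling (1 − t) and cross-multiplying: 500,000·(EBIT − 72,000) = 930,000·(EBIT − 478,000).
Solving, EBIT = (478,000·930,000 − 72,000·500,000) / (930,000 − 500,000) = 408,540,000,000 / 430,000 = 950,093.02.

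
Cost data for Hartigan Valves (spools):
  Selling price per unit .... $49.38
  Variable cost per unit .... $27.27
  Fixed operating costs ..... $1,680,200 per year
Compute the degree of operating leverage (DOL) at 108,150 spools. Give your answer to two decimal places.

Contribution at this volume is 108,150 × $22.11 = $2,391,196.50.
Subtracting fixed costs: EBIT = $2,391,196.50 − $1,680,200 = $710,996.50.
So DOL = total CM / EBIT = $2,391,196.50 / $710,996.50 = 3.3632.

3.36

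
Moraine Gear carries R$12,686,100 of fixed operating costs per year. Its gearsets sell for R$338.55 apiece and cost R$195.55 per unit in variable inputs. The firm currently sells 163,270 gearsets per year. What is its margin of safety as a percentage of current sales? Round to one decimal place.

Contribution margin per unit = R$338.55 − R$195.55 = R$143.00. Break-even units = R$12,686,100 ÷ R$143.00 = 88,713.99; break-even revenue = 88,713.99 × R$338.55 = R$30,034,119.97.
Actual sales revenue = 163,270 × R$338.55 = R$55,275,058.50.
Margin of safety = (R$55,275,058.50 − R$30,034,119.97) ÷ R$55,275,058.50 = 45.7%.

45.7%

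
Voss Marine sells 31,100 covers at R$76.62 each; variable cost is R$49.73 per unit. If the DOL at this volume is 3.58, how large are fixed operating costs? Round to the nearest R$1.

Total contribution margin = 31,100 × R$26.89 = R$836,279.00.
Since DOL = CM ÷ EBIT, EBIT = R$836,279.00 ÷ 3.58 = R$233,597.49.
Fixed costs = CM − EBIT = R$836,279.00 − R$233,597.49 = R$602,682.

R$602,682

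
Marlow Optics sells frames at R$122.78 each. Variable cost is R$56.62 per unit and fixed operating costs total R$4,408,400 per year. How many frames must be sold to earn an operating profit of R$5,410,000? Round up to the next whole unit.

148,404 frames

Contribution margin per unit = R$122.78 − R$56.62 = R$66.16.
Units = (FC + target) / CM = (R$4,408,400 + R$5,410,000) / R$66.16 = 148,403.87, so 148,404 frames.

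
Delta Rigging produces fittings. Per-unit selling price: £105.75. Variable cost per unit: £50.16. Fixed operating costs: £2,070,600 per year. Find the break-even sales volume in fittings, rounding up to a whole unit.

37,248 fittings

Unit CM = price − variable cost = £105.75 − £50.16 = £55.59.
Units to break even: £2,070,600 ÷ £55.59 = 37,247.71, rounded up to 37,248.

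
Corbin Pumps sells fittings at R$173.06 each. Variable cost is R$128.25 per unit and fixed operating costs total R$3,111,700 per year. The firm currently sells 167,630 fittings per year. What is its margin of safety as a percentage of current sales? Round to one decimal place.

Each unit contributes R$173.06 − R$128.25 = R$44.81. Break-even units = R$3,111,700 ÷ R$44.81 = 69,442.09; break-even revenue = 69,442.09 × R$173.06 = R$12,017,647.89.
Actual sales revenue = 167,630 × R$173.06 = R$29,010,047.80.
Margin of safety = (R$29,010,047.80 − R$12,017,647.89) ÷ R$29,010,047.80 = 58.6%.

58.6%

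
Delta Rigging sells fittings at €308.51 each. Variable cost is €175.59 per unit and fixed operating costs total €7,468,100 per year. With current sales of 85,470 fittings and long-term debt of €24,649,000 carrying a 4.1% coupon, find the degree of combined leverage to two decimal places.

3.94

At 85,470 units, contribution = 85,470 × €132.92 = €11,360,672.40.
Operating income = contribution − fixed costs = €11,360,672.40 − €7,468,100 = €3,892,572.40. Interest = €1,010,609.00, so EBIT − I = €2,881,963.40.
Degree of total leverage = total CM / (EBIT − interest) = €11,360,672.40 / €2,881,963.40 = 3.9420.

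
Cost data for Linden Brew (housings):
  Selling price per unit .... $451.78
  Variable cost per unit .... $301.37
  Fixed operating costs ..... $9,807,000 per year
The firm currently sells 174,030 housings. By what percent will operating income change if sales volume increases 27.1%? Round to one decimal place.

+43.3%

At 174,030 units, contribution = 174,030 × $150.41 = $26,175,852.30.
EBIT = $26,175,852.30 − $9,807,000 = $16,368,852.30.
DOL = contribution ÷ EBIT = $26,175,852.30 ÷ $16,368,852.30 = 1.5991.
%ΔEBIT = DOL × %ΔSales = 1.5991 × +27.1% = +43.3%.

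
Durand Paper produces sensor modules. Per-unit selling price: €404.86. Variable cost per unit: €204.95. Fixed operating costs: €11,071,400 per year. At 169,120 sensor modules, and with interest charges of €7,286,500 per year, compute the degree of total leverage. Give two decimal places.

Total contribution margin = 169,120 × €199.91 = €33,808,779.20.
Operating income = contribution − fixed costs = €33,808,779.20 − €11,071,400 = €22,737,379.20. Interest = €7,286,500.00, so EBIT − I = €15,450,879.20.
Degree of total leverage = total CM / (EBIT − interest) = €33,808,779.20 / €15,450,879.20 = 2.1881.

2.19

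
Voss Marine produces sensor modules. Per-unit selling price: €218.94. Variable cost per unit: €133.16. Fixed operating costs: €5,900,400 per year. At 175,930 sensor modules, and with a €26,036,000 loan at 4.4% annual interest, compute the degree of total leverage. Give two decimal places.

Total contribution margin = 175,930 × €85.78 = €15,091,275.40.
Operating income = contribution − fixed costs = €15,091,275.40 − €5,900,400 = €9,190,875.40. Interest = €1,145,584.00, so EBIT − I = €8,045,291.40.
DCL = contribution ÷ (EBIT − I) = €15,091,275.40 ÷ €8,045,291.40 = 1.8758.

1.88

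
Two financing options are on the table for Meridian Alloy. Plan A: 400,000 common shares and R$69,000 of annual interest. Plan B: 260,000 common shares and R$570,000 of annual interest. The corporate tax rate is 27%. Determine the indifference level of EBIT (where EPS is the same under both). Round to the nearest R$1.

Set EPS_A = EPS_B: (EBIT − R$69,000)(1 − 0.27) ÷ 400,000 = (EBIT − R$570,000)(1 − 0.27) ÷ 260,000.
The (1 − t) factor cancels: (EBIT − 69,000) × 260,000 = (EBIT − 570,000) × 400,000.
EBIT × (400,000 − 260,000) = 570,000 × 400,000 − 69,000 × 260,000 = 210,060,000,000, so EBIT = 210,060,000,000 ÷ 140,000 = 1,500,428.57.

R$1,500,429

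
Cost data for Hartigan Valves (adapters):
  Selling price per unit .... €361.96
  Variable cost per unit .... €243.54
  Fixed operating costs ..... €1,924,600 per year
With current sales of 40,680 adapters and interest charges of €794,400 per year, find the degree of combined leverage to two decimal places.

2.30

At 40,680 units, contribution = 40,680 × €118.42 = €4,817,325.60.
Operating income = contribution − fixed costs = €4,817,325.60 − €1,924,600 = €2,892,725.60. Interest = €794,400.00.
DOL = €4,817,325.60 ÷ €2,892,725.60 = 1.6653; DFL = €2,892,725.60 ÷ €2,098,325.60 = 1.3786.
Combined leverage = 1.6653 × 1.3786 = 2.2958.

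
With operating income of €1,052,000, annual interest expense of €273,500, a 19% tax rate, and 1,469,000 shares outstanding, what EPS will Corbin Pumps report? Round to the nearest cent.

Pre-tax income = €1,052,000 − €273,500.00 = €778,500.00.
Net income = €778,500.00 × (1 − 0.19) = €630,585.00.
EPS = €630,585.00 ÷ 1,469,000 = €0.43.

€0.43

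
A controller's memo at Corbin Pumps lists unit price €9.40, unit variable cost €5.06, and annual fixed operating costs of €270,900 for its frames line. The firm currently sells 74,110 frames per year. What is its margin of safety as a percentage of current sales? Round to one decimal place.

Contribution margin per unit = €9.40 − €5.06 = €4.34. Break-even units = €270,900 ÷ €4.34 = 62,419.35; break-even revenue = 62,419.35 × €9.40 = €586,741.94.
Current sales = 74,110 × €9.40 = €696,634.00.
Margin of safety = (€696,634.00 − €586,741.94) ÷ €696,634.00 = 15.8%.

15.8%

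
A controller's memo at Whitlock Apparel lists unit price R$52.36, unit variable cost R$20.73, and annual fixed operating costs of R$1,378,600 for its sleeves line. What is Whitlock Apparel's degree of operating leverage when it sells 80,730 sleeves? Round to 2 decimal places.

Contribution at this volume is 80,730 × R$31.63 = R$2,553,489.90.
Operating income = contribution − fixed costs = R$2,553,489.90 − R$1,378,600 = R$1,174,889.90.
So DOL = total CM / EBIT = R$2,553,489.90 / R$1,174,889.90 = 2.1734.

2.17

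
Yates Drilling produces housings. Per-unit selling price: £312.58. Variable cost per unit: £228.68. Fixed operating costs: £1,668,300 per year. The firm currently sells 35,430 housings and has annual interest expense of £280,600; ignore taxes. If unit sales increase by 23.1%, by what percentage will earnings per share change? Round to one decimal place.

+67.1%

Contribution at this volume is 35,430 × £83.90 = £2,972,577.00.
EBIT = £2,972,577.00 − £1,668,300 = £1,304,277.00.
Interest = £280,600.00, so EBIT − I = £1,023,677.00.
DCL = total CM / (EBIT − I) = £2,972,577.00 / £1,023,677.00 = 2.9038.
EPS therefore changes by 2.9038 × (+23.1%) = +67.1%.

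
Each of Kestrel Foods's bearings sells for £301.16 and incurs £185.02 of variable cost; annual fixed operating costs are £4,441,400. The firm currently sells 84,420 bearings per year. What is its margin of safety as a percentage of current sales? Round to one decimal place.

Contribution margin per unit = £301.16 − £185.02 = £116.14. Break-even units = £4,441,400 ÷ £116.14 = 38,241.78; break-even revenue = 38,241.78 × £301.16 = £11,516,893.61.
Actual sales revenue = 84,420 × £301.16 = £25,423,927.20.
Margin of safety = (£25,423,927.20 − £11,516,893.61) ÷ £25,423,927.20 = 54.7%.

54.7%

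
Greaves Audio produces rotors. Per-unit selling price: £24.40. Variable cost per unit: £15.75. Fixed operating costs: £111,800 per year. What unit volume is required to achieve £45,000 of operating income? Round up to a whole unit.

Unit CM = price − variable cost = £24.40 − £15.75 = £8.65.
Required volume = (fixed costs + target profit) ÷ CM = (£111,800 + £45,000) ÷ £8.65 = 18,127.17, so 18,128 rotors.

18,128 rotors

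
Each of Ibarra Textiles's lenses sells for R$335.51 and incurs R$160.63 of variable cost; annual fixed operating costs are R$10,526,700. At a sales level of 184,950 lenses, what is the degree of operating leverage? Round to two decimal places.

Total contribution margin = 184,950 × R$174.88 = R$32,344,056.00.
EBIT = R$32,344,056.00 − R$10,526,700 = R$21,817,356.00.
Degree of operating leverage = R$32,344,056.00 / R$21,817,356.00 = 1.4825.

1.48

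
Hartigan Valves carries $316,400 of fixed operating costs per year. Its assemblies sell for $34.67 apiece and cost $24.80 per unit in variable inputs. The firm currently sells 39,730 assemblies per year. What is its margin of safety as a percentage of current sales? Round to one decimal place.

Each unit contributes $34.67 − $24.80 = $9.87. Break-even units = $316,400 ÷ $9.87 = 32,056.74; break-even revenue = 32,056.74 × $34.67 = $1,111,407.09.
Actual sales revenue = 39,730 × $34.67 = $1,377,439.10.
Margin of safety = ($1,377,439.10 − $1,111,407.09) ÷ $1,377,439.10 = 19.3%.

19.3%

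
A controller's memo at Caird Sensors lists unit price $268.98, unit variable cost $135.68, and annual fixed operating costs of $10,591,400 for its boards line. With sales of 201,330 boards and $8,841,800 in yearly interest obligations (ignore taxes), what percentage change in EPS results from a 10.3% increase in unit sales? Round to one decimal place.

Total contribution margin = 201,330 × $133.30 = $26,837,289.00.
EBIT = $26,837,289.00 − $10,591,400 = $16,245,889.00.
Interest = $8,841,800.00, so EBIT − I = $7,404,089.00.
Degree of combined leverage = contribution ÷ (EBIT − I) = $26,837,289.00 ÷ $7,404,089.00 = 3.6247.
EPS therefore changes by 3.6247 × (+10.3%) = +37.3%.

+37.3%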